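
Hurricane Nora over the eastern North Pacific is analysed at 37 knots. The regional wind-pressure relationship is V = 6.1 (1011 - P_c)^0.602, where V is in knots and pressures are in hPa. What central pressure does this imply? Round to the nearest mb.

991 mb

ΔP = (V / 6.1)^(1/0.602) = (37/6.1)^1.661.
37/6.1 = 6.066; 6.066^1.661 ≈ 19.97 mb.
P_c = 1011 − 19.97 = 991.03 ≈ 991 mb.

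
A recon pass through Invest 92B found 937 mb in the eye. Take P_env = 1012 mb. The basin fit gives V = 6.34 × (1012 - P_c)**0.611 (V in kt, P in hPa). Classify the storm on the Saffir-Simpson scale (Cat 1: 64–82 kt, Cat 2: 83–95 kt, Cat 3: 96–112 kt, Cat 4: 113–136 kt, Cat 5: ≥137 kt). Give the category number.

2

ΔP = 1012 − 937 = 75 mb.
V ≈ 6.34 × 75^0.611 = 6.34 × 13.98 ≈ 89 kt.
89 kt falls in the Category 2 band.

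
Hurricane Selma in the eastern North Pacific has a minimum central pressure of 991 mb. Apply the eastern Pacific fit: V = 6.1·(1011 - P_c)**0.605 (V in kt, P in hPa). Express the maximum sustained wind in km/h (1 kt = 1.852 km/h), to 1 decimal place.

ΔP = 1011 − 991 = 20 mb.
V ≈ 6.1 × 20^0.605 = 6.1 × 6.125 ≈ 37.364 kt.
37.364 × 1.852 ≈ 69.20 km/h → 69.2 km/h.

69.2 km/h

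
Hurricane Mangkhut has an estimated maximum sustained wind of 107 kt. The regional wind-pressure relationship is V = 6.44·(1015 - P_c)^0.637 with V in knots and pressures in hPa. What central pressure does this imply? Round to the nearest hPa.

ΔP = (V / 6.44)^(1/0.637) = (107/6.44)^1.570.
107/6.44 = 16.615; 16.615^1.570 ≈ 82.42 hPa.
P_c = 1015 − 82.42 = 932.58 ≈ 933 hPa.

933 hPa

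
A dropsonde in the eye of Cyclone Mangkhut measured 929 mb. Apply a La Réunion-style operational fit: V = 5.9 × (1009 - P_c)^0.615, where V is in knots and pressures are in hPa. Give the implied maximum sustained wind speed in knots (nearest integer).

87 kt

ΔP = 1009 − 929 = 80 mb.
80^0.615 ≈ 14.805.
V ≈ 5.9 × 14.805 ≈ 87.3 kt.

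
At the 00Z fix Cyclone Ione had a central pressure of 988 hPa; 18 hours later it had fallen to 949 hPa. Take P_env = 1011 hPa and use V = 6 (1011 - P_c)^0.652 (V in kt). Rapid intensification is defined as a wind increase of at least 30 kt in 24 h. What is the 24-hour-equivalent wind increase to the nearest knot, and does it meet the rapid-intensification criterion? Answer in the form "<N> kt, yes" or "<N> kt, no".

56 kt, yes

V₁: ΔP = 23, V ≈ 6 × 23^0.652 ≈ 46.34 kt.
V₂: ΔP = 62, V ≈ 6 × 62^0.652 ≈ 88.47 kt.
ΔV over 18 h = 42.13 kt → 24 h equivalent = 42.13 × 24/18 ≈ 56.17 kt.
56 kt ≥ 30 kt ⇒ rapid intensification.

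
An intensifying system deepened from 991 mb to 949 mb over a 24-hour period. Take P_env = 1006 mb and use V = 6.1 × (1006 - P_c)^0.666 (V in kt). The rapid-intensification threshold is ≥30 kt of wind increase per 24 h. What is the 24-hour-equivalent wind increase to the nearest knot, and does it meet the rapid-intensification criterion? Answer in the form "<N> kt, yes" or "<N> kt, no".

V₁: ΔP = 15, V ≈ 6.1 × 15^0.666 ≈ 37.03 kt.
V₂: ΔP = 57, V ≈ 6.1 × 57^0.666 ≈ 90.10 kt.
ΔV over 24 h = 53.07 kt → 24 h equivalent = 53.07 × 24/24 ≈ 53.07 kt.
53 kt ≥ 30 kt ⇒ rapid intensification.

53 kt, yes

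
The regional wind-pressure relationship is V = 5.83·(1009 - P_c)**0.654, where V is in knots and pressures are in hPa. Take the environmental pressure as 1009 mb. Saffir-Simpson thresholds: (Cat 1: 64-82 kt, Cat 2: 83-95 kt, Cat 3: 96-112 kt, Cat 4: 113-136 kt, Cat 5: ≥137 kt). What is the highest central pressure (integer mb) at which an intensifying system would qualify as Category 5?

884 mb

Category 5 begins at V = 137 kt.
Required ΔP = (137/5.83)^(1/0.654) = 23.499^1.529 ≈ 124.86 mb.
P_c ≤ 1009 − 124.86 = 884.14, so the highest integer P_c is 884 mb.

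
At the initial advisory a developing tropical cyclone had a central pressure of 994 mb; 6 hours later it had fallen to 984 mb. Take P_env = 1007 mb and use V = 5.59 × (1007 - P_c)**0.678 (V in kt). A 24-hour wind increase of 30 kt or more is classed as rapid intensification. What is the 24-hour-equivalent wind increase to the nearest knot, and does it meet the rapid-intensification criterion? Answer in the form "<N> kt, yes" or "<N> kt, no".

60 kt, yes

V₁: ΔP = 13, V ≈ 5.59 × 13^0.678 ≈ 31.82 kt.
V₂: ΔP = 23, V ≈ 5.59 × 23^0.678 ≈ 46.85 kt.
ΔV over 6 h = 15.03 kt → 24 h equivalent = 15.03 × 24/6 ≈ 60.12 kt.
60 kt ≥ 30 kt ⇒ rapid intensification.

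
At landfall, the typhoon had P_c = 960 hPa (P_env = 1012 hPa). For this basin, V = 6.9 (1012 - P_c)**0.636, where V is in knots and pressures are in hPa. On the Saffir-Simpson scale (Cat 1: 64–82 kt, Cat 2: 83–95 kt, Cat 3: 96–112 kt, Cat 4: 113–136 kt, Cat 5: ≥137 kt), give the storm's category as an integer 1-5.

ΔP = 1012 − 960 = 52 hPa.
V ≈ 6.9 × 52^0.636 = 6.9 × 12.34 ≈ 85 kt.
85 kt falls in the Category 2 band.

2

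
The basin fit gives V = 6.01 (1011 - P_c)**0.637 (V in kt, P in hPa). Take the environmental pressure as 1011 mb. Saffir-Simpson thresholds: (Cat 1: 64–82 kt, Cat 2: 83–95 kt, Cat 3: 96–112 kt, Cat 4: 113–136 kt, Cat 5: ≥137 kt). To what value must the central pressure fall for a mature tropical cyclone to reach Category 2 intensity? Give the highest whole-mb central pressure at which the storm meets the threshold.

Category 2 begins at V = 83 kt.
Required ΔP = (83/6.01)^(1/0.637) = 13.810^1.570 ≈ 61.65 mb.
P_c ≤ 1011 − 61.65 = 949.35, so the highest integer P_c is 949 mb.

949 mb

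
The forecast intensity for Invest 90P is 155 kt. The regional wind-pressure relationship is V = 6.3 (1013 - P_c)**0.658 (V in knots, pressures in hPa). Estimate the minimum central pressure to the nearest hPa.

ΔP = (V / 6.3)^(1/0.658) = (155/6.3)^1.520.
155/6.3 = 24.603; 24.603^1.520 ≈ 130.01 hPa.
P_c = 1013 − 130.01 = 882.99 ≈ 883 hPa.

883 hPa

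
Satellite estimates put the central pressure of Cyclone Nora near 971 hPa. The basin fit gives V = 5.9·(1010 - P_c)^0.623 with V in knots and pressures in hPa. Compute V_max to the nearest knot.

ΔP = 1010 − 971 = 39 hPa.
39^0.623 ≈ 9.800.
V ≈ 5.9 × 9.800 ≈ 57.8 kt.

58 kt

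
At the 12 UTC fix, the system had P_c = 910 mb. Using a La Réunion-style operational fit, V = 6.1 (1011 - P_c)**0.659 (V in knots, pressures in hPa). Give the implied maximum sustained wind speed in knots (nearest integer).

128 kt

ΔP = 1011 − 910 = 101 mb.
101^0.659 ≈ 20.934.
V ≈ 6.1 × 20.934 ≈ 127.7 kt.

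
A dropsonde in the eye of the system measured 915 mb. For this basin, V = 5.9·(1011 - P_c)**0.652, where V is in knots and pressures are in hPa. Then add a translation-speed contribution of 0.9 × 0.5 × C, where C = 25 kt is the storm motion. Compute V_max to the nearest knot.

ΔP = 1011 − 915 = 96 mb.
96^0.652 ≈ 19.608.
V ≈ 5.9 × 19.608 ≈ 115.7 kt.
Translation term: 0.9 × 0.5 × 25 = 11.25 kt.
Corrected V ≈ 126.95 kt → 127 kt.

127 kt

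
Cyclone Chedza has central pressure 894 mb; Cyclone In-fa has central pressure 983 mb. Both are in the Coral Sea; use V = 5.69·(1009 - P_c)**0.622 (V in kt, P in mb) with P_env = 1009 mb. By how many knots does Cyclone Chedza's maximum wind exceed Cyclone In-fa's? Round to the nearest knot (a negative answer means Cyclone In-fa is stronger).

Cyclone Chedza: ΔP = 115; V ≈ 5.69 × 115^0.622 ≈ 108.86 kt.
Cyclone In-fa: ΔP = 26; V ≈ 5.69 × 26^0.622 ≈ 43.17 kt.
Difference ≈ 108.86 − 43.17 = 65.69 → 66 kt.

66 kt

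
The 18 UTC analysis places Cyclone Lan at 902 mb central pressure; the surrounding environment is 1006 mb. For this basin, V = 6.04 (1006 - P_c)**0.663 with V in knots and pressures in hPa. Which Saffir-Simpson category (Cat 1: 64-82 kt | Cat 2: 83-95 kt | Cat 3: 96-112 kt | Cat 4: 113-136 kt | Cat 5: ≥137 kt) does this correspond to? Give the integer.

ΔP = 1006 − 902 = 104 mb.
V ≈ 6.04 × 104^0.663 = 6.04 × 21.74 ≈ 131 kt.
131 kt falls in the Category 4 band.

4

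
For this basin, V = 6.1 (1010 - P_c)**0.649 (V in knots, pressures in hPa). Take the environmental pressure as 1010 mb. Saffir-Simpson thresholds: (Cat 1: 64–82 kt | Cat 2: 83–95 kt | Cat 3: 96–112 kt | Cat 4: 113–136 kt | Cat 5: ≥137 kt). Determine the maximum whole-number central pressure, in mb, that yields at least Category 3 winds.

940 mb

Category 3 begins at V = 96 kt.
Required ΔP = (96/6.1)^(1/0.649) = 15.738^1.541 ≈ 69.87 mb.
P_c ≤ 1010 − 69.87 = 940.13, so the highest integer P_c is 940 mb.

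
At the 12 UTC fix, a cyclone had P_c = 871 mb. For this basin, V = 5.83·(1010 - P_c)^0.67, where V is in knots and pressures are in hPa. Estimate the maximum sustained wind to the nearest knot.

ΔP = 1010 − 871 = 139 mb.
139^0.67 ≈ 27.278.
V ≈ 5.83 × 27.278 ≈ 159.0 kt.

159 kt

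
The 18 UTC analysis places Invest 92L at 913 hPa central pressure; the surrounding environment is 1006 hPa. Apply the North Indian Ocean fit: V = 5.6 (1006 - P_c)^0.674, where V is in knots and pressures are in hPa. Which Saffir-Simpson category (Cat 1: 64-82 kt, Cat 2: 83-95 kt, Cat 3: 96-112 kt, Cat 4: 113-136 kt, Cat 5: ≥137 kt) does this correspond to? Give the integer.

ΔP = 1006 − 913 = 93 hPa.
V ≈ 5.6 × 93^0.674 = 5.6 × 21.22 ≈ 119 kt.
119 kt falls in the Category 4 band.

4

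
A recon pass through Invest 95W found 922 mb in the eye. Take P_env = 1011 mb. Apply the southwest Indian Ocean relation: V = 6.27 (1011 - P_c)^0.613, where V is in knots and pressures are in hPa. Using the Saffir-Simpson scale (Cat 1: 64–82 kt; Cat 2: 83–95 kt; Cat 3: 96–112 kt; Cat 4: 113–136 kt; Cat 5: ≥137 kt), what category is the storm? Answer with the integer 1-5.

ΔP = 1011 − 922 = 89 mb.
V ≈ 6.27 × 89^0.613 = 6.27 × 15.67 ≈ 98 kt.
98 kt falls in the Category 3 band.

3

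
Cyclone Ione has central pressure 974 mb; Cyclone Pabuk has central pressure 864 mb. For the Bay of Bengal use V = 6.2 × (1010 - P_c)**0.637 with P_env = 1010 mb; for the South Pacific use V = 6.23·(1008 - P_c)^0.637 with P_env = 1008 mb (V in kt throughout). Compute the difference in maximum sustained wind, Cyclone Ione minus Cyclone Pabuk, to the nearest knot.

Cyclone Ione: ΔP = 36; V ≈ 6.2 × 36^0.637 ≈ 60.78 kt.
Cyclone Pabuk: ΔP = 144; V ≈ 6.23 × 144^0.637 ≈ 147.69 kt.
Difference ≈ 60.78 − 147.69 = -86.91 → -87 kt.

-87 kt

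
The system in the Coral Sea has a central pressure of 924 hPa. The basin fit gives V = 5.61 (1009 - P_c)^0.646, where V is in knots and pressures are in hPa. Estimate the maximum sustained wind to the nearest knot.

99 kt

ΔP = 1009 − 924 = 85 hPa.
85^0.646 ≈ 17.636.
V ≈ 5.61 × 17.636 ≈ 98.9 kt.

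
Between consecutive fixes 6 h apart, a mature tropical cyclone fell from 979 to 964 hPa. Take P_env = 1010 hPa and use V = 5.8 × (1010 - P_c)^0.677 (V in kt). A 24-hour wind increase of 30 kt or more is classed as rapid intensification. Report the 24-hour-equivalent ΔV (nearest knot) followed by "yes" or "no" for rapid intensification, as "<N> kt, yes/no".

V₁: ΔP = 31, V ≈ 5.8 × 31^0.677 ≈ 59.30 kt.
V₂: ΔP = 46, V ≈ 5.8 × 46^0.677 ≈ 77.47 kt.
ΔV over 6 h = 18.17 kt → 24 h equivalent = 18.17 × 24/6 ≈ 72.68 kt.
73 kt ≥ 30 kt ⇒ rapid intensification.

73 kt, yes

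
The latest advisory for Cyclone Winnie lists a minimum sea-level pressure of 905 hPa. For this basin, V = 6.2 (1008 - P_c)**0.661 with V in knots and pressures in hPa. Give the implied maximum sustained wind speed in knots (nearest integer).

133 kt

ΔP = 1008 − 905 = 103 hPa.
103^0.661 ≈ 21.404.
V ≈ 6.2 × 21.404 ≈ 132.7 kt.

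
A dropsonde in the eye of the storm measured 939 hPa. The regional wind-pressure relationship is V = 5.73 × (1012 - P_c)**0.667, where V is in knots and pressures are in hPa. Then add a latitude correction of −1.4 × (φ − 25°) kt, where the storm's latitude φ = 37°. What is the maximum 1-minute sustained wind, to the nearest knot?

83 kt

ΔP = 1012 − 939 = 73 hPa.
73^0.667 ≈ 17.492.
V ≈ 5.73 × 17.492 ≈ 100.2 kt.
Latitude correction: −1.4 × (37 − 25) = -16.8 kt.
Corrected V ≈ 83.4 kt → 83 kt.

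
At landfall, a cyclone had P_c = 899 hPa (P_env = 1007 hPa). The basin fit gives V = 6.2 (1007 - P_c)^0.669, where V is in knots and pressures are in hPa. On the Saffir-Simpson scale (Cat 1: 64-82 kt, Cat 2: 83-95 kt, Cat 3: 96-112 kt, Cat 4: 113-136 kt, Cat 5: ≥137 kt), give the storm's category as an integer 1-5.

ΔP = 1007 − 899 = 108 hPa.
V ≈ 6.2 × 108^0.669 = 6.2 × 22.93 ≈ 142 kt.
142 kt falls in the Category 5 band.

5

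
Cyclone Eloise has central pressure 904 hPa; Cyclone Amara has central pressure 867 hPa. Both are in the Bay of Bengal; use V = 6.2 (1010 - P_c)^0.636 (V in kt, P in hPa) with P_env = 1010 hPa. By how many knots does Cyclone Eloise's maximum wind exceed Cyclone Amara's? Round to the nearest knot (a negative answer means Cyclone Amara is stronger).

-25 kt

Cyclone Eloise: ΔP = 106; V ≈ 6.2 × 106^0.636 ≈ 120.36 kt.
Cyclone Amara: ΔP = 143; V ≈ 6.2 × 143^0.636 ≈ 145.61 kt.
Difference ≈ 120.36 − 145.61 = -25.25 → -25 kt.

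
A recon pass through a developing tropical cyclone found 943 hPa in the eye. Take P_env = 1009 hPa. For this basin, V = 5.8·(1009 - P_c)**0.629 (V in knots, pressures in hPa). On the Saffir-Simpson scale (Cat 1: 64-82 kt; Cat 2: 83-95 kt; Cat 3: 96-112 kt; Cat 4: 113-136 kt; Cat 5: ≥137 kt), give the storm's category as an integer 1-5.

ΔP = 1009 − 943 = 66 hPa.
V ≈ 5.8 × 66^0.629 = 5.8 × 13.95 ≈ 81 kt.
81 kt falls in the Category 1 band.

1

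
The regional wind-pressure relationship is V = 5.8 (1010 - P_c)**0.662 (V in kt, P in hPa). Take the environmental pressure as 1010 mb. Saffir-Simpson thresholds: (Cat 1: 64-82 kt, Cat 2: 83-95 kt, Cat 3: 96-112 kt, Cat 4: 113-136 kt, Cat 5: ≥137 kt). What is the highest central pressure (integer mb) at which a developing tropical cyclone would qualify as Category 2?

954 mb

Category 2 begins at V = 83 kt.
Required ΔP = (83/5.8)^(1/0.662) = 14.310^1.511 ≈ 55.68 mb.
P_c ≤ 1010 − 55.68 = 954.32, so the highest integer P_c is 954 mb.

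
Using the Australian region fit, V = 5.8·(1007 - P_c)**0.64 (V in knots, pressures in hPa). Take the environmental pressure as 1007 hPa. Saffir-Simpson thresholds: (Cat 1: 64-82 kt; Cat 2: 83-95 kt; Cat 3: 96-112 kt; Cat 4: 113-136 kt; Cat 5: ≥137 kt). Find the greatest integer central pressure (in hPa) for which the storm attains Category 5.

867 hPa

Category 5 begins at V = 137 kt.
Required ΔP = (137/5.8)^(1/0.64) = 23.621^1.562 ≈ 139.88 hPa.
P_c ≤ 1007 − 139.88 = 867.12, so the highest integer P_c is 867 hPa.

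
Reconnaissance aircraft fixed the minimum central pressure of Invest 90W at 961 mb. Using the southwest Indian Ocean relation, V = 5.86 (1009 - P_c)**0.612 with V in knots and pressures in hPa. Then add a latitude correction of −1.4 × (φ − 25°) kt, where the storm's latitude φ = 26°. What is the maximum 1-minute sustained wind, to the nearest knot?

61 kt

ΔP = 1009 − 961 = 48 mb.
48^0.612 ≈ 10.689.
V ≈ 5.86 × 10.689 ≈ 62.6 kt.
Latitude correction: −1.4 × (26 − 25) = -1.4 kt.
Corrected V ≈ 61.2 kt → 61 kt.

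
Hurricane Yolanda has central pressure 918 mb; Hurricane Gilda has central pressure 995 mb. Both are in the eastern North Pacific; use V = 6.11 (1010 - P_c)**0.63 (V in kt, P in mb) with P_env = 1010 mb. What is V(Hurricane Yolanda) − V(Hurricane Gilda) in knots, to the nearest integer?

72 kt

Hurricane Yolanda: ΔP = 92; V ≈ 6.11 × 92^0.63 ≈ 105.49 kt.
Hurricane Gilda: ΔP = 15; V ≈ 6.11 × 15^0.63 ≈ 33.65 kt.
Difference ≈ 105.49 − 33.65 = 71.84 → 72 kt.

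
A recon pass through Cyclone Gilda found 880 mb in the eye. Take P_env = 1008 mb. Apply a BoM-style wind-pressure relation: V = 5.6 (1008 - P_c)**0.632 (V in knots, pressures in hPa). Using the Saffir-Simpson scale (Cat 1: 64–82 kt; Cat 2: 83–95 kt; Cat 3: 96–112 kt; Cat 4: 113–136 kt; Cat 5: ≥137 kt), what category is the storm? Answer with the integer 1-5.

ΔP = 1008 − 880 = 128 mb.
V ≈ 5.6 × 128^0.632 = 5.6 × 21.47 ≈ 120 kt.
120 kt falls in the Category 4 band.

4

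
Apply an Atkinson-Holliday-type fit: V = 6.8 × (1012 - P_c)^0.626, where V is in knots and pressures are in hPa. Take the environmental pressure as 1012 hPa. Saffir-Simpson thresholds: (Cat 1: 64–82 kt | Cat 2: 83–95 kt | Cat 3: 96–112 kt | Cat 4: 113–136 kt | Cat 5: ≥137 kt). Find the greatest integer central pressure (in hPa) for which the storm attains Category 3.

Category 3 begins at V = 96 kt.
Required ΔP = (96/6.8)^(1/0.626) = 14.118^1.597 ≈ 68.66 hPa.
P_c ≤ 1012 − 68.66 = 943.34, so the highest integer P_c is 943 hPa.

943 hPa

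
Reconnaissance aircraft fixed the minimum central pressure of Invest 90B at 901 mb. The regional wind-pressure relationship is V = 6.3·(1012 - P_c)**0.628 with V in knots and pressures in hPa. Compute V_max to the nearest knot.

121 kt

ΔP = 1012 − 901 = 111 mb.
111^0.628 ≈ 19.251.
V ≈ 6.3 × 19.251 ≈ 121.3 kt.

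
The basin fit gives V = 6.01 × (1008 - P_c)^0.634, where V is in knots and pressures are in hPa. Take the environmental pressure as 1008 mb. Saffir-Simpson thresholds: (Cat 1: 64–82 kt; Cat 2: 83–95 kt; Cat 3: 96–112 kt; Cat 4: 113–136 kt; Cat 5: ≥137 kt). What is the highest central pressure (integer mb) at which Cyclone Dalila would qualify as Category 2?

945 mb

Category 2 begins at V = 83 kt.
Required ΔP = (83/6.01)^(1/0.634) = 13.810^1.577 ≈ 62.87 mb.
P_c ≤ 1008 − 62.87 = 945.13, so the highest integer P_c is 945 mb.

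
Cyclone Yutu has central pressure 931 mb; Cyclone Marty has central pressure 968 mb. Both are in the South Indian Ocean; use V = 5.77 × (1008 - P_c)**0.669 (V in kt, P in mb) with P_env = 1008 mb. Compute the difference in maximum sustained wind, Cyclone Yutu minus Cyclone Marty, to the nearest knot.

Cyclone Yutu: ΔP = 77; V ≈ 5.77 × 77^0.669 ≈ 105.50 kt.
Cyclone Marty: ΔP = 40; V ≈ 5.77 × 40^0.669 ≈ 68.07 kt.
Difference ≈ 105.50 − 68.07 = 37.43 → 37 kt.

37 kt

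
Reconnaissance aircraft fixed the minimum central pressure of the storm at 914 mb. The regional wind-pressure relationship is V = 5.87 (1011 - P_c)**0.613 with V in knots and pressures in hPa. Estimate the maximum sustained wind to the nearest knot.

ΔP = 1011 − 914 = 97 mb.
97^0.613 ≈ 16.515.
V ≈ 5.87 × 16.515 ≈ 96.9 kt.

97 kt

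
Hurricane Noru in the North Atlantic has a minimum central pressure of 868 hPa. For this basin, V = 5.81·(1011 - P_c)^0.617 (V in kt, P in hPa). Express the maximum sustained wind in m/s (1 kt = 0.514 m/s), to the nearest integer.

64 m/s

ΔP = 1011 − 868 = 143 hPa.
V ≈ 5.81 × 143^0.617 = 5.81 × 21.372 ≈ 124.171 kt.
124.171 × 0.514 ≈ 63.82 m/s → 64 m/s.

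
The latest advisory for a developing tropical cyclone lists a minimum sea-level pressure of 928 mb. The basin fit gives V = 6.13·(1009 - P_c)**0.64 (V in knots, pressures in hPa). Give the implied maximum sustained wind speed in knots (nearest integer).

ΔP = 1009 − 928 = 81 mb.
81^0.64 ≈ 16.651.
V ≈ 6.13 × 16.651 ≈ 102.1 kt.

102 kt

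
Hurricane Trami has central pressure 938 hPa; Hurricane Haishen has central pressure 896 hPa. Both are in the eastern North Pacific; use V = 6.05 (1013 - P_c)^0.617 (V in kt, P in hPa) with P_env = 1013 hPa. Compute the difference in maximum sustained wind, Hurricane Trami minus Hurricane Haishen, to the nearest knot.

Hurricane Trami: ΔP = 75; V ≈ 6.05 × 75^0.617 ≈ 86.83 kt.
Hurricane Haishen: ΔP = 117; V ≈ 6.05 × 117^0.617 ≈ 114.24 kt.
Difference ≈ 86.83 − 114.24 = -27.41 → -27 kt.

-27 kt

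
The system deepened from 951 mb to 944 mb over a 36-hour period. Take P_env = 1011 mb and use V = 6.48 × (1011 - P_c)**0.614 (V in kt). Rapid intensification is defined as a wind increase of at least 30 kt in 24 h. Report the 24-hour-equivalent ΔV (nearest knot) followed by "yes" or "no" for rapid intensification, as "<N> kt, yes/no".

V₁: ΔP = 60, V ≈ 6.48 × 60^0.614 ≈ 80.05 kt.
V₂: ΔP = 67, V ≈ 6.48 × 67^0.614 ≈ 85.66 kt.
ΔV over 36 h = 5.61 kt → 24 h equivalent = 5.61 × 24/36 ≈ 3.74 kt.
4 kt < 30 kt ⇒ not rapid intensification.

4 kt, no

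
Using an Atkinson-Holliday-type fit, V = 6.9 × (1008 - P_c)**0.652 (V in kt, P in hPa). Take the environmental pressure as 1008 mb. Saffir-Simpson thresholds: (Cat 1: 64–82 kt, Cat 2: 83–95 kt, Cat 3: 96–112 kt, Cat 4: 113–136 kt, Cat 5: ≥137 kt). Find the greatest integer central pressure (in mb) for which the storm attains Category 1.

977 mb

Category 1 begins at V = 64 kt.
Required ΔP = (64/6.9)^(1/0.652) = 9.275^1.534 ≈ 30.45 mb.
P_c ≤ 1008 − 30.45 = 977.55, so the highest integer P_c is 977 mb.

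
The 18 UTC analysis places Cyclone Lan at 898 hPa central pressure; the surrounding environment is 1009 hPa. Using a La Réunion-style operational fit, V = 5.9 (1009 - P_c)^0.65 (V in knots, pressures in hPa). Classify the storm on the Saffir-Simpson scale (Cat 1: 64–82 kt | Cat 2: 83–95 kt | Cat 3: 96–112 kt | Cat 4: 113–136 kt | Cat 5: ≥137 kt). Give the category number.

ΔP = 1009 − 898 = 111 hPa.
V ≈ 5.9 × 111^0.65 = 5.9 × 21.35 ≈ 126 kt.
126 kt falls in the Category 4 band.

4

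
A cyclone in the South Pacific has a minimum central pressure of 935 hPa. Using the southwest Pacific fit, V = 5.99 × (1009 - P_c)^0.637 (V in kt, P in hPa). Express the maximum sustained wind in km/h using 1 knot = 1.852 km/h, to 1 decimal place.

ΔP = 1009 − 935 = 74 hPa.
V ≈ 5.99 × 74^0.637 = 5.99 × 15.513 ≈ 92.924 kt.
92.924 × 1.852 ≈ 172.10 km/h → 172.1 km/h.

172.1 km/h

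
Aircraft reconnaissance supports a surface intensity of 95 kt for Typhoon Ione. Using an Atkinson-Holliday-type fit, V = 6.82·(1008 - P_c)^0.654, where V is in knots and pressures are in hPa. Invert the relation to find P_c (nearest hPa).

ΔP = (V / 6.82)^(1/0.654) = (95/6.82)^1.529.
95/6.82 = 13.930; 13.930^1.529 ≈ 56.12 hPa.
P_c = 1008 − 56.12 = 951.88 ≈ 952 hPa.

952 hPa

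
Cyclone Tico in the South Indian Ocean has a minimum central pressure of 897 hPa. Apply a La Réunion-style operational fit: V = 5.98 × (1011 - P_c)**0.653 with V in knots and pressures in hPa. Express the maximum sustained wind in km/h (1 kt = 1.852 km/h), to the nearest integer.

ΔP = 1011 − 897 = 114 hPa.
V ≈ 5.98 × 114^0.653 = 5.98 × 22.037 ≈ 131.783 kt.
131.783 × 1.852 ≈ 244.06 km/h → 244 km/h.

244 km/h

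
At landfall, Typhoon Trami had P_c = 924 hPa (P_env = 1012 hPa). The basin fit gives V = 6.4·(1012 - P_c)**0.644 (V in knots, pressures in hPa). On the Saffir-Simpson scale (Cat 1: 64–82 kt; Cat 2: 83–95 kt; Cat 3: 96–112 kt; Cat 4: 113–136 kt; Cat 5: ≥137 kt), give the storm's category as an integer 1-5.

ΔP = 1012 − 924 = 88 hPa.
V ≈ 6.4 × 88^0.644 = 6.4 × 17.88 ≈ 114 kt.
114 kt falls in the Category 4 band.

4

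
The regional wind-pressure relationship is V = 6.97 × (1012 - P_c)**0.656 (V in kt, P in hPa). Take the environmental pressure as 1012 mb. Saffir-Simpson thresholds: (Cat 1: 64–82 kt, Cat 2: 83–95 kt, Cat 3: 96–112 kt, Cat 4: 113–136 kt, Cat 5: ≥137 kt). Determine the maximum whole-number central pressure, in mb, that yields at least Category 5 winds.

Category 5 begins at V = 137 kt.
Required ΔP = (137/6.97)^(1/0.656) = 19.656^1.524 ≈ 93.71 mb.
P_c ≤ 1012 − 93.71 = 918.29, so the highest integer P_c is 918 mb.

918 mb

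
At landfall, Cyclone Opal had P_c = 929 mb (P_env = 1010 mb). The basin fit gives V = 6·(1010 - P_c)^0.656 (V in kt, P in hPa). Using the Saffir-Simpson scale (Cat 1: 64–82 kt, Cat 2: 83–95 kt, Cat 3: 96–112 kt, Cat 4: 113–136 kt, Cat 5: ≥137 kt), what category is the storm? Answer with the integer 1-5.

ΔP = 1010 − 929 = 81 mb.
V ≈ 6 × 81^0.656 = 6 × 17.86 ≈ 107 kt.
107 kt falls in the Category 3 band.

3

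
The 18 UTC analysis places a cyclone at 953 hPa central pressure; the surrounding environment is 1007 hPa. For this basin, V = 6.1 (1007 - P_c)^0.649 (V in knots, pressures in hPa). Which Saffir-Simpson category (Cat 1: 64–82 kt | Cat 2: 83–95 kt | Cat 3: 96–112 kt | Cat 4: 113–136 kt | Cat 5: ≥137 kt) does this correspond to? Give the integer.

1

ΔP = 1007 − 953 = 54 hPa.
V ≈ 6.1 × 54^0.649 = 6.1 × 13.31 ≈ 81 kt.
81 kt falls in the Category 1 band.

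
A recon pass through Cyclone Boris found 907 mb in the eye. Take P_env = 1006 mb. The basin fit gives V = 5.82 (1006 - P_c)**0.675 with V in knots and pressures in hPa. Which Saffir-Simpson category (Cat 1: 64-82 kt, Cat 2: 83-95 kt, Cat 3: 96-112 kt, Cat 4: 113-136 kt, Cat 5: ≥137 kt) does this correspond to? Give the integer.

4

ΔP = 1006 − 907 = 99 mb.
V ≈ 5.82 × 99^0.675 = 5.82 × 22.24 ≈ 129 kt.
129 kt falls in the Category 4 band.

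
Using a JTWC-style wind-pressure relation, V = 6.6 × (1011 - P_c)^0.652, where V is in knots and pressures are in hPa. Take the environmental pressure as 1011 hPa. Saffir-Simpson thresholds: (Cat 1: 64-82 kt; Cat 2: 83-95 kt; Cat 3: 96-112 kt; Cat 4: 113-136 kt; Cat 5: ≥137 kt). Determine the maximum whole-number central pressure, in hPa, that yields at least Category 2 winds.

962 hPa

Category 2 begins at V = 83 kt.
Required ΔP = (83/6.6)^(1/0.652) = 12.576^1.534 ≈ 48.57 hPa.
P_c ≤ 1011 − 48.57 = 962.43, so the highest integer P_c is 962 hPa.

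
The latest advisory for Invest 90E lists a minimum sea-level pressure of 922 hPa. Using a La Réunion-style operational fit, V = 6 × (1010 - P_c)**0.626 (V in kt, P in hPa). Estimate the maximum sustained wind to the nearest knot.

ΔP = 1010 − 922 = 88 hPa.
88^0.626 ≈ 16.491.
V ≈ 6 × 16.491 ≈ 98.9 kt.

99 kt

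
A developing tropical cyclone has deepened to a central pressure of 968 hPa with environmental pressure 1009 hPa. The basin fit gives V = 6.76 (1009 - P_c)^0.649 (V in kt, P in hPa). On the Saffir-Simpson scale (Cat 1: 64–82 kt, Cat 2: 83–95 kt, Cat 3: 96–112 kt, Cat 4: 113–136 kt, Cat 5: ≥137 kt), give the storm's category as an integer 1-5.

1

ΔP = 1009 − 968 = 41 hPa.
V ≈ 6.76 × 41^0.649 = 6.76 × 11.14 ≈ 75 kt.
75 kt falls in the Category 1 band.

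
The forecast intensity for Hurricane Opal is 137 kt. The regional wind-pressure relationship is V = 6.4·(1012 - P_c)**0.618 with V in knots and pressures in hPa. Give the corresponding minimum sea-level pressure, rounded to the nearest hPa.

870 hPa

ΔP = (V / 6.4)^(1/0.618) = (137/6.4)^1.618.
137/6.4 = 21.406; 21.406^1.618 ≈ 142.23 hPa.
P_c = 1012 − 142.23 = 869.77 ≈ 870 hPa.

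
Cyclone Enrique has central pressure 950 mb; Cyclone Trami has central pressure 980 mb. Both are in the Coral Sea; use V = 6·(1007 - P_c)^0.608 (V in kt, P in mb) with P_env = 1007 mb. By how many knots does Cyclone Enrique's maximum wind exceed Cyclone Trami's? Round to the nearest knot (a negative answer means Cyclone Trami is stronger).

Cyclone Enrique: ΔP = 57; V ≈ 6 × 57^0.608 ≈ 70.10 kt.
Cyclone Trami: ΔP = 27; V ≈ 6 × 27^0.608 ≈ 44.51 kt.
Difference ≈ 70.10 − 44.51 = 25.59 → 26 kt.

26 kt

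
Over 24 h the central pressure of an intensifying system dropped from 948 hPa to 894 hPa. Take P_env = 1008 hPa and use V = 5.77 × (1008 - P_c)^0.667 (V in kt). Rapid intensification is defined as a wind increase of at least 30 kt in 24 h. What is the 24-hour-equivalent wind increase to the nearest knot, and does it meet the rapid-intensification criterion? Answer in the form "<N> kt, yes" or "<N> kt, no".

47 kt, yes

V₁: ΔP = 60, V ≈ 5.77 × 60^0.667 ≈ 88.55 kt.
V₂: ΔP = 114, V ≈ 5.77 × 114^0.667 ≈ 135.87 kt.
ΔV over 24 h = 47.32 kt → 24 h equivalent = 47.32 × 24/24 ≈ 47.32 kt.
47 kt ≥ 30 kt ⇒ rapid intensification.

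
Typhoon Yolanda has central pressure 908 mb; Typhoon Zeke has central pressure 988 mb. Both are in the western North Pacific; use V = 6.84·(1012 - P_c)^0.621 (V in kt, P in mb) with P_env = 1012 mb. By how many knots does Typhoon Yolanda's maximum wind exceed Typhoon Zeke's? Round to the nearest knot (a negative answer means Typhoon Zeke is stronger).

Typhoon Yolanda: ΔP = 104; V ≈ 6.84 × 104^0.621 ≈ 122.36 kt.
Typhoon Zeke: ΔP = 24; V ≈ 6.84 × 24^0.621 ≈ 49.22 kt.
Difference ≈ 122.36 − 49.22 = 73.14 → 73 kt.

73 kt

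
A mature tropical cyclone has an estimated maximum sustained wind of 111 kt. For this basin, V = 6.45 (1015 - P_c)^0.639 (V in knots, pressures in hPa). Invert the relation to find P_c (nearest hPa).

ΔP = (V / 6.45)^(1/0.639) = (111/6.45)^1.565.
111/6.45 = 17.209; 17.209^1.565 ≈ 85.88 hPa.
P_c = 1015 − 85.88 = 929.12 ≈ 929 hPa.

929 hPa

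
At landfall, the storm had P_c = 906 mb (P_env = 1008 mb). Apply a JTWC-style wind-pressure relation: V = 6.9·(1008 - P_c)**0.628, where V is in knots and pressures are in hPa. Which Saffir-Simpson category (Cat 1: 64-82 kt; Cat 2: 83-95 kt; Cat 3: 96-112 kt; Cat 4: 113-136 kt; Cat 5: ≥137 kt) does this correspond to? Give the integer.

4

ΔP = 1008 − 906 = 102 mb.
V ≈ 6.9 × 102^0.628 = 6.9 × 18.26 ≈ 126 kt.
126 kt falls in the Category 4 band.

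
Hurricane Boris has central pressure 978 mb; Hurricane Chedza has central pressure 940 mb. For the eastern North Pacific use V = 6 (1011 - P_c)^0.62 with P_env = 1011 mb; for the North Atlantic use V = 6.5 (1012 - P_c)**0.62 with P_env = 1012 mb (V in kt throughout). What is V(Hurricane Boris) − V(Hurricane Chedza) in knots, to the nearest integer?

-40 kt

Hurricane Boris: ΔP = 33; V ≈ 6 × 33^0.62 ≈ 52.44 kt.
Hurricane Chedza: ΔP = 72; V ≈ 6.5 × 72^0.62 ≈ 92.14 kt.
Difference ≈ 52.44 − 92.14 = -39.70 → -40 kt.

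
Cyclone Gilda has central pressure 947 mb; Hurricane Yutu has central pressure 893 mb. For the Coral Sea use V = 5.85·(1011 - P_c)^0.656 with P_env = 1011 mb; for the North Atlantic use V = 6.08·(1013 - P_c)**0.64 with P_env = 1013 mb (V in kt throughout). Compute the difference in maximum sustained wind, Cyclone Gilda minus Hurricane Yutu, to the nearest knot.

-41 kt

Cyclone Gilda: ΔP = 64; V ≈ 5.85 × 64^0.656 ≈ 89.54 kt.
Hurricane Yutu: ΔP = 120; V ≈ 6.08 × 120^0.64 ≈ 130.19 kt.
Difference ≈ 89.54 − 130.19 = -40.65 → -41 kt.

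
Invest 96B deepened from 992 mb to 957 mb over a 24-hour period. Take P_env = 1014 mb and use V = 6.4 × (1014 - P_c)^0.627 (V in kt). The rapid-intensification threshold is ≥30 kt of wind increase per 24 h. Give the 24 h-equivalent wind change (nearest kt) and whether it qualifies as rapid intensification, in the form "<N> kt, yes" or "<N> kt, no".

36 kt, yes

V₁: ΔP = 22, V ≈ 6.4 × 22^0.627 ≈ 44.45 kt.
V₂: ΔP = 57, V ≈ 6.4 × 57^0.627 ≈ 80.74 kt.
ΔV over 24 h = 36.29 kt → 24 h equivalent = 36.29 × 24/24 ≈ 36.29 kt.
36 kt ≥ 30 kt ⇒ rapid intensification.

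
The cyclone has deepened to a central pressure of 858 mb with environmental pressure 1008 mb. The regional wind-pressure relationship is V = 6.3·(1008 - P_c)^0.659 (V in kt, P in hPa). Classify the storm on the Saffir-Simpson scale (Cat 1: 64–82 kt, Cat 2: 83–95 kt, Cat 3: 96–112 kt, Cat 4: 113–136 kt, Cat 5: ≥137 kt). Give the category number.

ΔP = 1008 − 858 = 150 mb.
V ≈ 6.3 × 150^0.659 = 6.3 × 27.17 ≈ 171 kt.
171 kt falls in the Category 5 band.

5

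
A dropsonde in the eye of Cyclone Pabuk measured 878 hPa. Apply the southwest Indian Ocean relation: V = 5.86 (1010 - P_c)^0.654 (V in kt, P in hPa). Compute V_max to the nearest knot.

ΔP = 1010 − 878 = 132 hPa.
132^0.654 ≈ 24.370.
V ≈ 5.86 × 24.370 ≈ 142.8 kt.

143 kt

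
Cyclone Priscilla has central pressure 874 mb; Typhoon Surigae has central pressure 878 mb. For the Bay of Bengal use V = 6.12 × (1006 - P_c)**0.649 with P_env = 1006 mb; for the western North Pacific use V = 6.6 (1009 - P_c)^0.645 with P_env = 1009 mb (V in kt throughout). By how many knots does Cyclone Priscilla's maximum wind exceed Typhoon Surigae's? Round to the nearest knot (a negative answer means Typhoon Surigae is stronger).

-8 kt

Cyclone Priscilla: ΔP = 132; V ≈ 6.12 × 132^0.649 ≈ 145.55 kt.
Typhoon Surigae: ΔP = 131; V ≈ 6.6 × 131^0.645 ≈ 153.17 kt.
Difference ≈ 145.55 − 153.17 = -7.62 → -8 kt.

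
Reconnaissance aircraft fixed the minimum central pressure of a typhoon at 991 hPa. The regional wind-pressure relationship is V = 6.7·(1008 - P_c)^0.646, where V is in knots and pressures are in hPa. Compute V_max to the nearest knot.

ΔP = 1008 − 991 = 17 hPa.
17^0.646 ≈ 6.235.
V ≈ 6.7 × 6.235 ≈ 41.8 kt.

42 kt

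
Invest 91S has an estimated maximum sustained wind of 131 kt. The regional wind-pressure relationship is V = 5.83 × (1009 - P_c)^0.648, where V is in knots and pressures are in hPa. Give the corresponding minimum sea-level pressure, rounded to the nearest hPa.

ΔP = (V / 5.83)^(1/0.648) = (131/5.83)^1.543.
131/5.83 = 22.470; 22.470^1.543 ≈ 121.84 hPa.
P_c = 1009 − 121.84 = 887.16 ≈ 887 hPa.

887 hPa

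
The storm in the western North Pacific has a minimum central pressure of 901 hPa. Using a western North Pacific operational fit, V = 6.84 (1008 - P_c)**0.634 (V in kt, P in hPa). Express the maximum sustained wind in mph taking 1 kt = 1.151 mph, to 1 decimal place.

ΔP = 1008 − 901 = 107 hPa.
V ≈ 6.84 × 107^0.634 = 6.84 × 19.348 ≈ 132.338 kt.
132.338 × 1.151 ≈ 152.32 mph → 152.3 mph.

152.3 mph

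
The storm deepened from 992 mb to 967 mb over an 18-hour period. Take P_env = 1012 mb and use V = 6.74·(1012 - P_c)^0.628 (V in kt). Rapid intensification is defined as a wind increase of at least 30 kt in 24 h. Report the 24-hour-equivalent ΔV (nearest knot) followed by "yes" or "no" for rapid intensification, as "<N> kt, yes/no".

39 kt, yes

V₁: ΔP = 20, V ≈ 6.74 × 20^0.628 ≈ 44.23 kt.
V₂: ΔP = 45, V ≈ 6.74 × 45^0.628 ≈ 73.60 kt.
ΔV over 18 h = 29.37 kt → 24 h equivalent = 29.37 × 24/18 ≈ 39.16 kt.
39 kt ≥ 30 kt ⇒ rapid intensification.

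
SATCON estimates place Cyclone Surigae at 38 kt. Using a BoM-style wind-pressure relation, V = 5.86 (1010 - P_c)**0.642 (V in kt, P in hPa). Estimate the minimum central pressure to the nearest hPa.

992 hPa

ΔP = (V / 5.86)^(1/0.642) = (38/5.86)^1.558.
38/5.86 = 6.485; 6.485^1.558 ≈ 18.39 hPa.
P_c = 1010 − 18.39 = 991.61 ≈ 992 hPa.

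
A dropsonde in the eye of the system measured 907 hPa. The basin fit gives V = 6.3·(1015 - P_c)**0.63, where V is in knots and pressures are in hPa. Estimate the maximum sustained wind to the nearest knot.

120 kt

ΔP = 1015 − 907 = 108 hPa.
108^0.63 ≈ 19.101.
V ≈ 6.3 × 19.101 ≈ 120.3 kt.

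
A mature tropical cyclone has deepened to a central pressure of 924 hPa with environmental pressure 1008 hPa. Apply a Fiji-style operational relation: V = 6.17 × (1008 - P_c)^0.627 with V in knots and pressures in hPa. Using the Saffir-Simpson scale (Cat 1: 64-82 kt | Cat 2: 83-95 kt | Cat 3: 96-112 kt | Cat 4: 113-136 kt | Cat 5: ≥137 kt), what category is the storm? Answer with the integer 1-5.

ΔP = 1008 − 924 = 84 hPa.
V ≈ 6.17 × 84^0.627 = 6.17 × 16.09 ≈ 99 kt.
99 kt falls in the Category 3 band.

3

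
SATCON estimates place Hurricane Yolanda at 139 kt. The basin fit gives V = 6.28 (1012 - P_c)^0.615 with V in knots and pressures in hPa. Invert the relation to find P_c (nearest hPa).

858 hPa

ΔP = (V / 6.28)^(1/0.615) = (139/6.28)^1.626.
139/6.28 = 22.134; 22.134^1.626 ≈ 153.84 hPa.
P_c = 1012 − 153.84 = 858.16 ≈ 858 hPa.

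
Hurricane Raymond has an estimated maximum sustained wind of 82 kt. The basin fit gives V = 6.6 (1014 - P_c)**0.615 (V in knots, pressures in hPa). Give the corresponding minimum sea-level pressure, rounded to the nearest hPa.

954 hPa

ΔP = (V / 6.6)^(1/0.615) = (82/6.6)^1.626.
82/6.6 = 12.424; 12.424^1.626 ≈ 60.16 hPa.
P_c = 1014 − 60.16 = 953.84 ≈ 954 hPa.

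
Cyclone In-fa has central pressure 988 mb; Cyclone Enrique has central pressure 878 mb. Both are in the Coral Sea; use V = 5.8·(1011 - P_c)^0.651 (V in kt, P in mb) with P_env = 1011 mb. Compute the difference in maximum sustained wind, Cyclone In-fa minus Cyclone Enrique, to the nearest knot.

-95 kt

Cyclone In-fa: ΔP = 23; V ≈ 5.8 × 23^0.651 ≈ 44.66 kt.
Cyclone Enrique: ΔP = 133; V ≈ 5.8 × 133^0.651 ≈ 139.98 kt.
Difference ≈ 44.66 − 139.98 = -95.32 → -95 kt.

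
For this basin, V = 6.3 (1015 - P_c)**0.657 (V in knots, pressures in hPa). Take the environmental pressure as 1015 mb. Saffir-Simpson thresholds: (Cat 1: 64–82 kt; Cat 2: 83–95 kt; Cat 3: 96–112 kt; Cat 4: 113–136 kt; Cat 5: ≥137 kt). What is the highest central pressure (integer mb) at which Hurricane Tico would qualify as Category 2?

Category 2 begins at V = 83 kt.
Required ΔP = (83/6.3)^(1/0.657) = 13.175^1.522 ≈ 50.62 mb.
P_c ≤ 1015 − 50.62 = 964.38, so the highest integer P_c is 964 mb.

964 mb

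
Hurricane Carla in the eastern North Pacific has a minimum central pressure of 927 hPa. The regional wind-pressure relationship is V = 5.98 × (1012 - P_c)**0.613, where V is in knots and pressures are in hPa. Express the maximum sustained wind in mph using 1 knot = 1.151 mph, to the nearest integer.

105 mph

ΔP = 1012 − 927 = 85 hPa.
V ≈ 5.98 × 85^0.613 = 5.98 × 15.231 ≈ 91.083 kt.
91.083 × 1.151 ≈ 104.84 mph → 105 mph.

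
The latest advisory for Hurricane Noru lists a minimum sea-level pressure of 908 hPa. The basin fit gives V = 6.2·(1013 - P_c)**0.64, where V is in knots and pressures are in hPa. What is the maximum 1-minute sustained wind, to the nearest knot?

ΔP = 1013 − 908 = 105 hPa.
105^0.64 ≈ 19.659.
V ≈ 6.2 × 19.659 ≈ 121.9 kt.

122 kt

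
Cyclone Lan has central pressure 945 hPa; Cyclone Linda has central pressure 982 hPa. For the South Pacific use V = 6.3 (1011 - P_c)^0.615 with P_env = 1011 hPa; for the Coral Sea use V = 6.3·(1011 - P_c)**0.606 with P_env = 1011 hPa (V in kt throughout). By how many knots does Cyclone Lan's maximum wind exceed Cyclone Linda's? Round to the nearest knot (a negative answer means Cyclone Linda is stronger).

34 kt

Cyclone Lan: ΔP = 66; V ≈ 6.3 × 66^0.615 ≈ 82.86 kt.
Cyclone Linda: ΔP = 29; V ≈ 6.3 × 29^0.606 ≈ 48.48 kt.
Difference ≈ 82.86 − 48.48 = 34.38 → 34 kt.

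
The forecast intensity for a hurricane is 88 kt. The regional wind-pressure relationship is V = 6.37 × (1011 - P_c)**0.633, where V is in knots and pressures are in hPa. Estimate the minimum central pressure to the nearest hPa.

948 hPa

ΔP = (V / 6.37)^(1/0.633) = (88/6.37)^1.580.
88/6.37 = 13.815; 13.815^1.580 ≈ 63.31 hPa.
P_c = 1011 − 63.31 = 947.69 ≈ 948 hPa.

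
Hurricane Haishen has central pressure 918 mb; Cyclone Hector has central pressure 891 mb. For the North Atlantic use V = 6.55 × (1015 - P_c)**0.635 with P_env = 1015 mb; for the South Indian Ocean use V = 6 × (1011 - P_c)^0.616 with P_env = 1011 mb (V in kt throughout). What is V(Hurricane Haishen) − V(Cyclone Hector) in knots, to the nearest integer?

5 kt

Hurricane Haishen: ΔP = 97; V ≈ 6.55 × 97^0.635 ≈ 119.63 kt.
Cyclone Hector: ΔP = 120; V ≈ 6 × 120^0.616 ≈ 114.53 kt.
Difference ≈ 119.63 − 114.53 = 5.10 → 5 kt.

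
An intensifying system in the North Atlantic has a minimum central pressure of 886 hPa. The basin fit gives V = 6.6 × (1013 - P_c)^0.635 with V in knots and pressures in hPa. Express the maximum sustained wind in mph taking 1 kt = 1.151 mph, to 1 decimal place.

ΔP = 1013 − 886 = 127 hPa.
V ≈ 6.6 × 127^0.635 = 6.6 × 21.673 ≈ 143.041 kt.
143.041 × 1.151 ≈ 164.64 mph → 164.6 mph.

164.6 mph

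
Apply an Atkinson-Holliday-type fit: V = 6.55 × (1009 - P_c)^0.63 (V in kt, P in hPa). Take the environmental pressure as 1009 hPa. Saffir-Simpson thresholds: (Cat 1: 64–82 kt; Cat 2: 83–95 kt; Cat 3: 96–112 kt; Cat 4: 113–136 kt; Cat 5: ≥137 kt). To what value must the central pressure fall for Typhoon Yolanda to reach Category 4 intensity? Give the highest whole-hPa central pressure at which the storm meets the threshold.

Category 4 begins at V = 113 kt.
Required ΔP = (113/6.55)^(1/0.63) = 17.252^1.587 ≈ 91.88 hPa.
P_c ≤ 1009 − 91.88 = 917.12, so the highest integer P_c is 917 hPa.

917 hPa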